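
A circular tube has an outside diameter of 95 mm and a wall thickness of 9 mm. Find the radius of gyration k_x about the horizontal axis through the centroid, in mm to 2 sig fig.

k_x ≈ 31 mm

Decompose the section into non-overlapping parts with the origin at the bottom-left of its bounding rectangle.
Outer circle: ⌀95, A = 7 088 mm², y = 47.5 mm, Ī = 3 998 198 mm⁴.
Bore (subtracted): ⌀77, A = 4 657 mm², y = 47.5 mm, Ī = 1 725 571 mm⁴.
By symmetry the centroid is at mid-height, ȳ = 47.5 mm.
All pieces are centred on the horizontal axis through the centroid, so I = ΣĪ (holes subtracted) = 2 272 627 mm⁴.
Radius of gyration: k = √(I/A) = √(2 272 627 / 2 432) = 30.57 mm.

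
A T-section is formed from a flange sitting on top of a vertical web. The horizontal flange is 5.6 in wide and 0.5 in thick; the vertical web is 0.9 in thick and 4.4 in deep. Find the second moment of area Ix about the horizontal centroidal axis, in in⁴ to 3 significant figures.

Split into non-overlapping primitives; take the origin at the lower-left of the bounding box.
Flange: 5.6 × 0.5, A = 2.8 in², y = 4.65 in, Ī = 0.058333 in⁴.
Web: 0.9 × 4.4, A = 3.96 in², y = 2.2 in, Ī = 6.3888 in⁴.
Centroid: ȳ = ΣA·y / ΣA = 3.2148 in.
Transfer each piece to the horizontal centroidal axis using Ī + A·d² with d = y − 3.2148:
  flange: d = 1.4352 in → contributes +5.8258 in⁴
  web: d = -1.0148 in → contributes +10.467 in⁴
Total I = 16.293 in⁴.

Ix ≈ 16.3 in⁴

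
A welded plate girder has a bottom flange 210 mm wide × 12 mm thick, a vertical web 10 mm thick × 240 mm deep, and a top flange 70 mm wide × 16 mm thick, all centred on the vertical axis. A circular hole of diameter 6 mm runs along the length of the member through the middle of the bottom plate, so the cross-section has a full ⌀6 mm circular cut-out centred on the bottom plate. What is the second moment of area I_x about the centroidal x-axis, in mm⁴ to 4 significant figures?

I_x ≈ 6.464 × 10⁷ mm⁴

Break the section into simple shapes (no overlaps), measuring from the bottom-left corner of the bounding box.
Bottom plate: 210 × 12, A = 2 520 mm², y = 6 mm, Ī = 30 240 mm⁴.
Web plate: 10 × 240, A = 2 400 mm², y = 132 mm, Ī = 11 520 000 mm⁴.
Top plate: 70 × 16, A = 1 120 mm², y = 260 mm, Ī = 23893.3 mm⁴.
Hole (subtracted): ⌀6, A = 28.2743 mm², y = 6 mm, Ī = 63.6173 mm⁴.
Centroid: ȳ = ΣA·y / ΣA = 103.623 mm.
Transfer each piece to the centroidal x-axis using Ī + A·d² with d = y − 103.623:
  bottom plate: d = -97.6226 mm → contributes +24 046 250 mm⁴
  web plate: d = 28.3774 mm → contributes +13 452 671 mm⁴
  top plate: d = 156.377 mm → contributes +27 412 268 mm⁴
  hole: d = -97.6226 mm → contributes −269 523 mm⁴
Total I = 64 641 667 mm⁴.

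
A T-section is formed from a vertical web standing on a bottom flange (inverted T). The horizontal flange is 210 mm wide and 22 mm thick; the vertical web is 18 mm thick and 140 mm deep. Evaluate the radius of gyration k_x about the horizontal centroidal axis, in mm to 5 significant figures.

Split into non-overlapping primitives; take the origin at the lower-left of the bounding box.
Flange: 210 × 22, A = 4 620 mm², y = 11 mm, Ī = 186 340 mm⁴.
Web: 18 × 140, A = 2 520 mm², y = 92 mm, Ī = 4 116 000 mm⁴.
Centroid: ȳ = ΣA·y / ΣA = 39.58824 mm.
Transfer each piece to the horizontal centroidal axis using Ī + A·d² with d = y − 39.58824:
  flange: d = -28.58824 mm → contributes +3 962 207 mm⁴
  web: d = 52.41176 mm → contributes +11 038 423 mm⁴
Total I = 15 000 629 mm⁴.
Radius of gyration: k = √(I/A) = √(15 000 629 / 7 140) = 45.83589 mm.

k_x ≈ 45.836 mm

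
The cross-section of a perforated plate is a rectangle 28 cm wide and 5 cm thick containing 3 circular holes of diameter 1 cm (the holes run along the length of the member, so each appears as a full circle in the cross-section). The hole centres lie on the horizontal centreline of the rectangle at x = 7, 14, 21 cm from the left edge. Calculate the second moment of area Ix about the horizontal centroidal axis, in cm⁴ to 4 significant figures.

Ix ≈ 291.5 cm⁴

Treat the section as a set of non-overlapping primitives; coordinates are from the bounding-box lower-left.
Plate: 28 × 5, A = 140 cm², y = 2.5 cm, Ī = 291.667 cm⁴.
Hole 1 (subtracted): ⌀1, A = 0.785398 cm², y = 2.5 cm, Ī = 0.0490874 cm⁴.
Hole 2 (subtracted): ⌀1, A = 0.785398 cm², y = 2.5 cm, Ī = 0.0490874 cm⁴.
Hole 3 (subtracted): ⌀1, A = 0.785398 cm², y = 2.5 cm, Ī = 0.0490874 cm⁴.
By symmetry the centroid is at mid-height, ȳ = 2.5 cm.
All pieces are centred on the horizontal centroidal axis, so I = ΣĪ (holes subtracted) = 291.519 cm⁴.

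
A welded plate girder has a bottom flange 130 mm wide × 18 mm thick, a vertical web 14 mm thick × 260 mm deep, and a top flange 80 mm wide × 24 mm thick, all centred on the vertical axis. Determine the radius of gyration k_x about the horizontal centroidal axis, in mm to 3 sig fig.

k_x ≈ 115 mm

Break the section into simple shapes (no overlaps), measuring from the bottom-left corner of the bounding box.
Bottom plate: 130 × 18, A = 2 340 mm², y = 9 mm, Ī = 63 180 mm⁴.
Web plate: 14 × 260, A = 3 640 mm², y = 148 mm, Ī = 20 505 333 mm⁴.
Top plate: 80 × 24, A = 1 920 mm², y = 290 mm, Ī = 92 160 mm⁴.
Centroid: ȳ = ΣA·y / ΣA = 141.34 mm.
Transfer each piece to the horizontal centroidal axis using Ī + A·d² with d = y − 141.34:
  bottom plate: d = -132.34 mm → contributes +41 045 179 mm⁴
  web plate: d = 6.6608 mm → contributes +20 666 825 mm⁴
  top plate: d = 148.66 mm → contributes +42 524 201 mm⁴
Total I = 104 236 204 mm⁴.
Radius of gyration: k = √(I/A) = √(104 236 204 / 7 900) = 114.87 mm.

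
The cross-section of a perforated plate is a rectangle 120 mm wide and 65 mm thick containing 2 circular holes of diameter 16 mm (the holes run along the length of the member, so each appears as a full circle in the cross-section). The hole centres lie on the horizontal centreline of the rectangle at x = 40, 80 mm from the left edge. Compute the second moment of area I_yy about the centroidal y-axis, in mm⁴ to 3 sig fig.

I_yy ≈ 9.19 × 10⁶ mm⁴

Treat the section as a set of non-overlapping primitives; coordinates are from the bounding-box lower-left.
Plate: 120 × 65, A = 7 800 mm², x = 60 mm, Ī = 9 360 000 mm⁴.
Hole 1 (subtracted): ⌀16, A = 201.06 mm², x = 40 mm, Ī = 3 217 mm⁴.
Hole 2 (subtracted): ⌀16, A = 201.06 mm², x = 80 mm, Ī = 3 217 mm⁴.
By symmetry the centroid is at mid-width, x̄ = 60 mm.
Transfer each piece to the centroidal y-axis using Ī + A·d² with d = x − 60:
  plate: d = 0 mm → contributes +9 360 000 mm⁴
  hole 1: d = -20 mm → contributes −83 642 mm⁴
  hole 2: d = 20 mm → contributes −83 642 mm⁴
Total I = 9 192 716 mm⁴.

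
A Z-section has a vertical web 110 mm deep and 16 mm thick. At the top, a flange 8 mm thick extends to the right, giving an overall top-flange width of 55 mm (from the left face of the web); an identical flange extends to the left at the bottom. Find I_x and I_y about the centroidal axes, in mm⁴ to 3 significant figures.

I_x ≈ 3.40 × 10⁶ mm⁴, I_y ≈ 5.89 × 10⁵ mm⁴

Decompose the section into non-overlapping parts with the origin at the bottom-left of its bounding rectangle.
Web: 16 × 110, A = 1 760 mm², y = 55 mm, Ī = 1 774 667 mm⁴.
Top flange (beyond web): 39 × 8, A = 312 mm², y = 106 mm, Ī = 1 664 mm⁴.
Bottom flange (beyond web): 39 × 8, A = 312 mm², y = 4 mm, Ī = 1 664 mm⁴.
Centroid: ȳ = ΣA·y / ΣA = 55 mm.
Transfer each piece to the centroidal x-axis using Ī + A·d² with d = y − 55:
  web: d = 0 mm → contributes +1 774 667 mm⁴
  top flange (beyond web): d = 51 mm → contributes +813 176 mm⁴
  bottom flange (beyond web): d = -51 mm → contributes +813 176 mm⁴
Total I = 3 401 019 mm⁴.
For the y-axis: x̄ = 47 mm.
Repeating about the centroidal y-axis gives I_y = 588 539 mm⁴.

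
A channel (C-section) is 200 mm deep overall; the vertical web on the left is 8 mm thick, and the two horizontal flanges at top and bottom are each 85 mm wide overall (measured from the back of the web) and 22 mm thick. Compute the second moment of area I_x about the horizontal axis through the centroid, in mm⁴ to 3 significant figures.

Treat the section as a set of non-overlapping primitives; coordinates are from the bounding-box lower-left.
Web: 8 × 200, A = 1 600 mm², y = 100 mm, Ī = 5 333 333 mm⁴.
Top flange (beyond web): 77 × 22, A = 1 694 mm², y = 189 mm, Ī = 68 325 mm⁴.
Bottom flange (beyond web): 77 × 22, A = 1 694 mm², y = 11 mm, Ī = 68 325 mm⁴.
By symmetry the centroid is at mid-height, ȳ = 100 mm.
Transfer each piece to the horizontal axis through the centroid using Ī + A·d² with d = y − 100:
  web: d = 0 mm → contributes +5 333 333 mm⁴
  top flange (beyond web): d = 89 mm → contributes +13 486 499 mm⁴
  bottom flange (beyond web): d = -89 mm → contributes +13 486 499 mm⁴
Total I = 32 306 331 mm⁴.

I_x ≈ 3.23 × 10⁷ mm⁴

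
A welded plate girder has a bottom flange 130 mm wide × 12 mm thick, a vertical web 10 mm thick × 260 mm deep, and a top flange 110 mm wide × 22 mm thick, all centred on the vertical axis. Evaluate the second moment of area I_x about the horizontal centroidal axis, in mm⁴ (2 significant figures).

I_x ≈ 8.9 × 10⁷ mm⁴

Treat the section as a set of non-overlapping primitives; coordinates are from the bounding-box lower-left.
Bottom plate: 130 × 12, A = 1 560 mm², y = 6 mm, Ī = 18 720 mm⁴.
Web plate: 10 × 260, A = 2 600 mm², y = 142 mm, Ī = 14 646 667 mm⁴.
Top plate: 110 × 22, A = 2 420 mm², y = 283 mm, Ī = 97 607 mm⁴.
Centroid: ȳ = ΣA·y / ΣA = 161.6 mm.
Transfer each piece to the horizontal centroidal axis using Ī + A·d² with d = y − 161.6:
  bottom plate: d = -155.6 mm → contributes +37 795 230 mm⁴
  web plate: d = -19.61 mm → contributes +15 646 908 mm⁴
  top plate: d = 121.4 mm → contributes +35 755 255 mm⁴
Total I = 89 197 393 mm⁴.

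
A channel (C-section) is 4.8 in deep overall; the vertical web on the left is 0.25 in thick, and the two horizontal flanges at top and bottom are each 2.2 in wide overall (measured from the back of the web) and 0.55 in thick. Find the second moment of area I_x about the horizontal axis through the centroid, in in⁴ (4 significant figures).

Decompose the section into non-overlapping parts with the origin at the bottom-left of its bounding rectangle.
Web: 0.25 × 4.8, A = 1.2 in², y = 2.4 in, Ī = 2.304 in⁴.
Top flange (beyond web): 1.95 × 0.55, A = 1.0725 in², y = 4.525 in, Ī = 0.0270359 in⁴.
Bottom flange (beyond web): 1.95 × 0.55, A = 1.0725 in², y = 0.275 in, Ī = 0.0270359 in⁴.
By symmetry the centroid is at mid-height, ȳ = 2.4 in.
Transfer each piece to the horizontal axis through the centroid using Ī + A·d² with d = y − 2.4:
  web: d = 0 in → contributes +2.304 in⁴
  top flange (beyond web): d = 2.125 in → contributes +4.87004 in⁴
  bottom flange (beyond web): d = -2.125 in → contributes +4.87004 in⁴
Total I = 12.0441 in⁴.

I_x ≈ 12.04 in⁴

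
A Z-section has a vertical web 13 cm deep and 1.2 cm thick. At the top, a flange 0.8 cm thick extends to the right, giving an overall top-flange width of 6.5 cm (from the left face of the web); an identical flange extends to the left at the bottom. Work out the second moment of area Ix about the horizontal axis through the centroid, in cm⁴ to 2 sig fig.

Decompose the section into non-overlapping parts with the origin at the bottom-left of its bounding rectangle.
Web: 1.2 × 13, A = 15.6 cm², y = 6.5 cm, Ī = 219.7 cm⁴.
Top flange (beyond web): 5.3 × 0.8, A = 4.24 cm², y = 12.6 cm, Ī = 0.2261 cm⁴.
Bottom flange (beyond web): 5.3 × 0.8, A = 4.24 cm², y = 0.4 cm, Ī = 0.2261 cm⁴.
Centroid: ȳ = ΣA·y / ΣA = 6.5 cm.
Transfer each piece to the horizontal axis through the centroid using Ī + A·d² with d = y − 6.5:
  web: d = 0 cm → contributes +219.7 cm⁴
  top flange (beyond web): d = 6.1 cm → contributes +158 cm⁴
  bottom flange (beyond web): d = -6.1 cm → contributes +158 cm⁴
Total I = 535.7 cm⁴.

Ix ≈ 540 cm⁴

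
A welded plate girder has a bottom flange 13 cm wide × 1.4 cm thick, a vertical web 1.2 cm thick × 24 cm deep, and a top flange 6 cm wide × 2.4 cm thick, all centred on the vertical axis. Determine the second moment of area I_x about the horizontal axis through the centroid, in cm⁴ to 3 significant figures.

I_x ≈ 6810 cm⁴

Split into non-overlapping primitives; take the origin at the lower-left of the bounding box.
Bottom plate: 13 × 1.4, A = 18.2 cm², y = 0.7 cm, Ī = 2.9727 cm⁴.
Web plate: 1.2 × 24, A = 28.8 cm², y = 13.4 cm, Ī = 1382.4 cm⁴.
Top plate: 6 × 2.4, A = 14.4 cm², y = 26.6 cm, Ī = 6.912 cm⁴.
Centroid: ȳ = ΣA·y / ΣA = 12.731 cm.
Transfer each piece to the horizontal axis through the centroid using Ī + A·d² with d = y − 12.731:
  bottom plate: d = -12.031 cm → contributes +2637.4 cm⁴
  web plate: d = 0.66873 cm → contributes +1395.3 cm⁴
  top plate: d = 13.869 cm → contributes +2776.6 cm⁴
Total I = 6809.4 cm⁴.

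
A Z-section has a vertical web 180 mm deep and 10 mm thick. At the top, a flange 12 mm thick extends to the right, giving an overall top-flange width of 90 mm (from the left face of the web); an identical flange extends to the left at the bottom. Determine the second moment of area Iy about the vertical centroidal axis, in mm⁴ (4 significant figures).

Iy ≈ 4.927 × 10⁶ mm⁴

Decompose the section into non-overlapping parts with the origin at the bottom-left of its bounding rectangle.
Web: 10 × 180, A = 1 800 mm², x = 85 mm, Ī = 15 000 mm⁴.
Top flange (beyond web): 80 × 12, A = 960 mm², x = 130 mm, Ī = 512 000 mm⁴.
Bottom flange (beyond web): 80 × 12, A = 960 mm², x = 40 mm, Ī = 512 000 mm⁴.
Centroid: x̄ = ΣA·x / ΣA = 85 mm.
Transfer each piece to the vertical centroidal axis using Ī + A·d² with d = x − 85:
  web: d = 0 mm → contributes +15 000 mm⁴
  top flange (beyond web): d = 45 mm → contributes +2 456 000 mm⁴
  bottom flange (beyond web): d = -45 mm → contributes +2 456 000 mm⁴
Total I = 4 927 000 mm⁴.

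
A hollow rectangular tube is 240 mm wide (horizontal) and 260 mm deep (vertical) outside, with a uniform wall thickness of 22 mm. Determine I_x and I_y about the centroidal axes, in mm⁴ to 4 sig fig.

I_x ≈ 1.869 × 10⁸ mm⁴, I_y ≈ 1.640 × 10⁸ mm⁴

Treat the section as a set of non-overlapping primitives; coordinates are from the bounding-box lower-left.
Outer rectangle: 240 × 260, A = 62 400 mm², y = 130 mm, Ī = 351 520 000 mm⁴.
Inner void (subtracted): 196 × 216, A = 42 336 mm², y = 130 mm, Ī = 164 602 368 mm⁴.
By symmetry the centroid is at mid-height, ȳ = 130 mm.
All pieces are centred on the centroidal x-axis, so I = ΣĪ (holes subtracted) = 186 917 632 mm⁴.
Repeating about the centroidal y-axis gives I_y = 163 988 352 mm⁴.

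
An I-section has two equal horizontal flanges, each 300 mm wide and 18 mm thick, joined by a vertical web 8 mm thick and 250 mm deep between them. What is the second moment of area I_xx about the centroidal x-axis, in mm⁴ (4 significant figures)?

I_xx ≈ 2.046 × 10⁸ mm⁴

Treat the section as a set of non-overlapping primitives; coordinates are from the bounding-box lower-left.
Bottom flange: 300 × 18, A = 5 400 mm², y = 9 mm, Ī = 145 800 mm⁴.
Web: 8 × 250, A = 2 000 mm², y = 143 mm, Ī = 10 416 667 mm⁴.
Top flange: 300 × 18, A = 5 400 mm², y = 277 mm, Ī = 145 800 mm⁴.
By symmetry the centroid is at mid-height, ȳ = 143 mm.
Transfer each piece to the centroidal x-axis using Ī + A·d² with d = y − 143:
  bottom flange: d = -134 mm → contributes +97 108 200 mm⁴
  web: d = 0 mm → contributes +10 416 667 mm⁴
  top flange: d = 134 mm → contributes +97 108 200 mm⁴
Total I = 204 633 067 mm⁴.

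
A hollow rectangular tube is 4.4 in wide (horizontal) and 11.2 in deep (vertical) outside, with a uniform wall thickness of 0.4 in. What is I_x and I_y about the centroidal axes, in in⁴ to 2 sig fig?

Break the section into simple shapes (no overlaps), measuring from the bottom-left corner of the bounding box.
Outer rectangle: 4.4 × 11.2, A = 49.28 in², y = 5.6 in, Ī = 515.1 in⁴.
Inner void (subtracted): 3.6 × 10.4, A = 37.44 in², y = 5.6 in, Ī = 337.5 in⁴.
By symmetry the centroid is at mid-height, ȳ = 5.6 in.
All pieces are centred on the centroidal x-axis, so I = ΣĪ (holes subtracted) = 177.7 in⁴.
Repeating about the centroidal y-axis gives I_y = 39.07 in⁴.

I_x ≈ 180 in⁴, I_y ≈ 39 in⁴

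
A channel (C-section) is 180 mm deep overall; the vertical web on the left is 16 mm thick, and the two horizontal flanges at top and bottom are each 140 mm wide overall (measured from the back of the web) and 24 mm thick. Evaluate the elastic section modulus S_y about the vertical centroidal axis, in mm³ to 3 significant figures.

S_y ≈ 2.03 × 10⁵ mm³

Split into non-overlapping primitives; take the origin at the lower-left of the bounding box.
Web: 16 × 180, A = 2 880 mm², x = 8 mm, Ī = 61 440 mm⁴.
Top flange (beyond web): 124 × 24, A = 2 976 mm², x = 78 mm, Ī = 3 813 248 mm⁴.
Bottom flange (beyond web): 124 × 24, A = 2 976 mm², x = 78 mm, Ī = 3 813 248 mm⁴.
Centroid: x̄ = ΣA·x / ΣA = 55.174 mm.
Transfer each piece to the vertical centroidal axis using Ī + A·d² with d = x − 55.174:
  web: d = -47.174 mm → contributes +6 470 529 mm⁴
  top flange (beyond web): d = 22.826 mm → contributes +5 363 834 mm⁴
  bottom flange (beyond web): d = 22.826 mm → contributes +5 363 834 mm⁴
Total I = 17 198 197 mm⁴.
Extreme fibre distance c = 84.826 mm; S = I/c = 202 747 mm³.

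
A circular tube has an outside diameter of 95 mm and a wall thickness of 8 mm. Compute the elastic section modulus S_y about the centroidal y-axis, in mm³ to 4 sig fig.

Treat the section as a set of non-overlapping primitives; coordinates are from the bounding-box lower-left.
Outer circle: ⌀95, A = 7088.22 mm², x = 47.5 mm, Ī = 3 998 198 mm⁴.
Bore (subtracted): ⌀79, A = 4901.67 mm², x = 47.5 mm, Ī = 1 911 958 mm⁴.
By symmetry the centroid is at mid-width, x̄ = 47.5 mm.
All pieces are centred on the centroidal y-axis, so I = ΣĪ (holes subtracted) = 2 086 241 mm⁴.
Extreme fibre distance c = 47.5 mm; S = I/c = 43920.9 mm³.

S_y ≈ 4.392 × 10⁴ mm³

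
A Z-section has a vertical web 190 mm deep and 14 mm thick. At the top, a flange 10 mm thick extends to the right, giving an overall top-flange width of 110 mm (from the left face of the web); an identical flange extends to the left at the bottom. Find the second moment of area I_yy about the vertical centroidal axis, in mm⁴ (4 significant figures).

Treat the section as a set of non-overlapping primitives; coordinates are from the bounding-box lower-left.
Web: 14 × 190, A = 2 660 mm², x = 103 mm, Ī = 43446.7 mm⁴.
Top flange (beyond web): 96 × 10, A = 960 mm², x = 158 mm, Ī = 737 280 mm⁴.
Bottom flange (beyond web): 96 × 10, A = 960 mm², x = 48 mm, Ī = 737 280 mm⁴.
Centroid: x̄ = ΣA·x / ΣA = 103 mm.
Transfer each piece to the vertical centroidal axis using Ī + A·d² with d = x − 103:
  web: d = 0 mm → contributes +43446.7 mm⁴
  top flange (beyond web): d = 55 mm → contributes +3 641 280 mm⁴
  bottom flange (beyond web): d = -55 mm → contributes +3 641 280 mm⁴
Total I = 7 326 007 mm⁴.

I_yy ≈ 7.326 × 10⁶ mm⁴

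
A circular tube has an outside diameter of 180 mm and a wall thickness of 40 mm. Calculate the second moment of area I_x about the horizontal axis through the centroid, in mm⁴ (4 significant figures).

Break the section into simple shapes (no overlaps), measuring from the bottom-left corner of the bounding box.
Outer circle: ⌀180, A = 25446.9 mm², y = 90 mm, Ī = 51 529 974 mm⁴.
Bore (subtracted): ⌀100, A = 7853.98 mm², y = 90 mm, Ī = 4 908 739 mm⁴.
By symmetry the centroid is at mid-height, ȳ = 90 mm.
All pieces are centred on the horizontal axis through the centroid, so I = ΣĪ (holes subtracted) = 46 621 235 mm⁴.

I_x ≈ 4.662 × 10⁷ mm⁴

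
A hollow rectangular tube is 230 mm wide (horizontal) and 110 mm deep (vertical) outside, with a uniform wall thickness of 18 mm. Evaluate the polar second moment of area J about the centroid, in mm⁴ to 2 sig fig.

Decompose the section into non-overlapping parts with the origin at the bottom-left of its bounding rectangle.
Outer rectangle: 230 × 110, A = 25 300 mm², y = 55 mm, Ī = 25 510 833 mm⁴.
Inner void (subtracted): 194 × 74, A = 14 356 mm², y = 55 mm, Ī = 6 551 121 mm⁴.
By symmetry the centroid is at mid-height, ȳ = 55 mm.
All pieces are centred on the centroidal x-axis, so I = ΣĪ (holes subtracted) = 18 959 712 mm⁴.
Repeating about the centroidal y-axis gives I_y = 66 505 632 mm⁴.
Polar second moment: J = I_x + I_y = 85 465 344 mm⁴.

J ≈ 8.5 × 10⁷ mm⁴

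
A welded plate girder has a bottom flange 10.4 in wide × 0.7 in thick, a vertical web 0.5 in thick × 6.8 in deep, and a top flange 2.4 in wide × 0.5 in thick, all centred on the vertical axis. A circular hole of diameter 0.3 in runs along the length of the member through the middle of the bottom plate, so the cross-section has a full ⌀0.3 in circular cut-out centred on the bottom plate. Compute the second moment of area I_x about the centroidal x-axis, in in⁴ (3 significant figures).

Split into non-overlapping primitives; take the origin at the lower-left of the bounding box.
Bottom plate: 10.4 × 0.7, A = 7.28 in², y = 0.35 in, Ī = 0.29727 in⁴.
Web plate: 0.5 × 6.8, A = 3.4 in², y = 4.1 in, Ī = 13.101 in⁴.
Top plate: 2.4 × 0.5, A = 1.2 in², y = 7.75 in, Ī = 0.025 in⁴.
Hole (subtracted): ⌀0.3, A = 0.070686 in², y = 0.35 in, Ī = 0.00039761 in⁴.
Centroid: ȳ = ΣA·y / ΣA = 2.1816 in.
Transfer each piece to the centroidal x-axis using Ī + A·d² with d = y − 2.1816:
  bottom plate: d = -1.8316 in → contributes +24.72 in⁴
  web plate: d = 1.9184 in → contributes +25.614 in⁴
  top plate: d = 5.5684 in → contributes +37.233 in⁴
  hole: d = -1.8316 in → contributes −0.23753 in⁴
Total I = 87.33 in⁴.

I_x ≈ 87.3 in⁴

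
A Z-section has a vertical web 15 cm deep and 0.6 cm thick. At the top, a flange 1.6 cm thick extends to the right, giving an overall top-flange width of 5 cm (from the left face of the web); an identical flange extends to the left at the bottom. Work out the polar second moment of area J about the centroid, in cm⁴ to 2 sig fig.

Decompose the section into non-overlapping parts with the origin at the bottom-left of its bounding rectangle.
Web: 0.6 × 15, A = 9 cm², y = 7.5 cm, Ī = 168.8 cm⁴.
Top flange (beyond web): 4.4 × 1.6, A = 7.04 cm², y = 14.2 cm, Ī = 1.502 cm⁴.
Bottom flange (beyond web): 4.4 × 1.6, A = 7.04 cm², y = 0.8 cm, Ī = 1.502 cm⁴.
Centroid: ȳ = ΣA·y / ΣA = 7.5 cm.
Transfer each piece to the centroidal x-axis using Ī + A·d² with d = y − 7.5:
  web: d = 0 cm → contributes +168.8 cm⁴
  top flange (beyond web): d = 6.7 cm → contributes +317.5 cm⁴
  bottom flange (beyond web): d = -6.7 cm → contributes +317.5 cm⁴
Total I = 803.8 cm⁴.
For the y-axis: x̄ = 4.7 cm.
Repeating about the centroidal y-axis gives I_y = 111 cm⁴.
Polar second moment: J = I_x + I_y = 914.8 cm⁴.

J ≈ 910 cm⁴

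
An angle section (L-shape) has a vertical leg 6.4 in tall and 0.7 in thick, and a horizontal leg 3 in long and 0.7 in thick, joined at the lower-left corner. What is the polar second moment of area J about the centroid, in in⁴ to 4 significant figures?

Decompose the section into non-overlapping parts with the origin at the bottom-left of its bounding rectangle.
Vertical leg: 0.7 × 6.4, A = 4.48 in², y = 3.2 in, Ī = 15.2917 in⁴.
Horizontal leg (remainder): 2.3 × 0.7, A = 1.61 in², y = 0.35 in, Ī = 0.0657417 in⁴.
Centroid: ȳ = ΣA·y / ΣA = 2.44655 in.
Transfer each piece to the centroidal x-axis using Ī + A·d² with d = y − 2.44655:
  vertical leg: d = 0.753448 in → contributes +17.835 in⁴
  horizontal leg (remainder): d = -2.09655 in → contributes +7.14254 in⁴
Total I = 24.9775 in⁴.
For the y-axis: x̄ = 0.746552 in.
Repeating about the centroidal y-axis gives I_y = 3.5575 in⁴.
Polar second moment: J = I_x + I_y = 28.535 in⁴.

J ≈ 28.54 in⁴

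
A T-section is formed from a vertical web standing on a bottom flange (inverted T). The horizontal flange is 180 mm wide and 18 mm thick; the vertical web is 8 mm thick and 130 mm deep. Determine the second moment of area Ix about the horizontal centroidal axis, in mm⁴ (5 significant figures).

Split into non-overlapping primitives; take the origin at the lower-left of the bounding box.
Flange: 180 × 18, A = 3 240 mm², y = 9 mm, Ī = 87 480 mm⁴.
Web: 8 × 130, A = 1 040 mm², y = 83 mm, Ī = 1 464 667 mm⁴.
Centroid: ȳ = ΣA·y / ΣA = 26.98131 mm.
Transfer each piece to the horizontal centroidal axis using Ī + A·d² with d = y − 26.98131:
  flange: d = -17.98131 mm → contributes +1 135 061 mm⁴
  web: d = 56.01869 mm → contributes +4 728 284 mm⁴
Total I = 5 863 345 mm⁴.

Ix ≈ 5.8633 × 10⁶ mm⁴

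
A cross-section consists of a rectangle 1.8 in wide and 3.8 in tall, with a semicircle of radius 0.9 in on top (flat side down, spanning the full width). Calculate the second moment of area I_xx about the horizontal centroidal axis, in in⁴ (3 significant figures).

Decompose the section into non-overlapping parts with the origin at the bottom-left of its bounding rectangle.
Rectangular body: 1.8 × 3.8, A = 6.84 in², y = 1.9 in, Ī = 8.2308 in⁴.
Semicircular cap: semicircle r = 0.9, A = 1.2723 in², y = 4.182 in, Ī = 0.072012 in⁴.
Centroid: ȳ = ΣA·y / ΣA = 2.2579 in.
Transfer each piece to the horizontal centroidal axis using Ī + A·d² with d = y − 2.2579:
  rectangular body: d = -0.35791 in → contributes +9.107 in⁴
  semicircular cap: d = 1.9241 in → contributes +4.7823 in⁴
Total I = 13.889 in⁴.

I_xx ≈ 13.9 in⁴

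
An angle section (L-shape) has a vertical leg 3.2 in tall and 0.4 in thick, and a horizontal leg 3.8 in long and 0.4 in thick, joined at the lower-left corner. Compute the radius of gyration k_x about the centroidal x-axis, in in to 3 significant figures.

Split into non-overlapping primitives; take the origin at the lower-left of the bounding box.
Vertical leg: 0.4 × 3.2, A = 1.28 in², y = 1.6 in, Ī = 1.0923 in⁴.
Horizontal leg (remainder): 3.4 × 0.4, A = 1.36 in², y = 0.2 in, Ī = 0.018133 in⁴.
Centroid: ȳ = ΣA·y / ΣA = 0.87879 in.
Transfer each piece to the centroidal x-axis using Ī + A·d² with d = y − 0.87879:
  vertical leg: d = 0.72121 in → contributes +1.7581 in⁴
  horizontal leg (remainder): d = -0.67879 in → contributes +0.64476 in⁴
Total I = 2.4028 in⁴.
Radius of gyration: k = √(I/A) = √(2.4028 / 2.64) = 0.95402 in.

k_x ≈ 0.954 in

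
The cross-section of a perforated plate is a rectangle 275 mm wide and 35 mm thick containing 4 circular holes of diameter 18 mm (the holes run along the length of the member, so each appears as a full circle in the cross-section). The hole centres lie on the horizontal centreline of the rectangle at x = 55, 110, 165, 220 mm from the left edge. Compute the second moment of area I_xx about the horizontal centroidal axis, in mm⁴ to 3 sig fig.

I_xx ≈ 9.62 × 10⁵ mm⁴

Break the section into simple shapes (no overlaps), measuring from the bottom-left corner of the bounding box.
Plate: 275 × 35, A = 9 625 mm², y = 17.5 mm, Ī = 982 552 mm⁴.
Hole 1 (subtracted): ⌀18, A = 254.47 mm², y = 17.5 mm, Ī = 5 153 mm⁴.
Hole 2 (subtracted): ⌀18, A = 254.47 mm², y = 17.5 mm, Ī = 5 153 mm⁴.
Hole 3 (subtracted): ⌀18, A = 254.47 mm², y = 17.5 mm, Ī = 5 153 mm⁴.
Hole 4 (subtracted): ⌀18, A = 254.47 mm², y = 17.5 mm, Ī = 5 153 mm⁴.
By symmetry the centroid is at mid-height, ȳ = 17.5 mm.
All pieces are centred on the horizontal centroidal axis, so I = ΣĪ (holes subtracted) = 961 940 mm⁴.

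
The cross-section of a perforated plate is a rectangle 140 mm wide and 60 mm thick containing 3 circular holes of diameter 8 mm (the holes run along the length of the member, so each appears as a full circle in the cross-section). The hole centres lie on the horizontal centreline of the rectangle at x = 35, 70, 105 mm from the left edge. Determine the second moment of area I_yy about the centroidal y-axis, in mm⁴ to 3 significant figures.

Decompose the section into non-overlapping parts with the origin at the bottom-left of its bounding rectangle.
Plate: 140 × 60, A = 8 400 mm², x = 70 mm, Ī = 13 720 000 mm⁴.
Hole 1 (subtracted): ⌀8, A = 50.265 mm², x = 35 mm, Ī = 201.06 mm⁴.
Hole 2 (subtracted): ⌀8, A = 50.265 mm², x = 70 mm, Ī = 201.06 mm⁴.
Hole 3 (subtracted): ⌀8, A = 50.265 mm², x = 105 mm, Ī = 201.06 mm⁴.
By symmetry the centroid is at mid-width, x̄ = 70 mm.
Transfer each piece to the centroidal y-axis using Ī + A·d² with d = x − 70:
  plate: d = 0 mm → contributes +13 720 000 mm⁴
  hole 1: d = -35 mm → contributes −61 776 mm⁴
  hole 2: d = 0 mm → contributes −201.06 mm⁴
  hole 3: d = 35 mm → contributes −61 776 mm⁴
Total I = 13 596 246 mm⁴.

I_yy ≈ 1.36 × 10⁷ mm⁴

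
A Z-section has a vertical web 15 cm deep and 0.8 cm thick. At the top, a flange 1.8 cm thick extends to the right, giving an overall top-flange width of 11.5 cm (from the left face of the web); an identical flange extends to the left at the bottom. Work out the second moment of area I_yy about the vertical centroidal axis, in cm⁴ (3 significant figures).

Break the section into simple shapes (no overlaps), measuring from the bottom-left corner of the bounding box.
Web: 0.8 × 15, A = 12 cm², x = 11.1 cm, Ī = 0.64 cm⁴.
Top flange (beyond web): 10.7 × 1.8, A = 19.26 cm², x = 16.85 cm, Ī = 183.76 cm⁴.
Bottom flange (beyond web): 10.7 × 1.8, A = 19.26 cm², x = 5.35 cm, Ī = 183.76 cm⁴.
Centroid: x̄ = ΣA·x / ΣA = 11.1 cm.
Transfer each piece to the vertical centroidal axis using Ī + A·d² with d = x − 11.1:
  web: d = 0 cm → contributes +0.64 cm⁴
  top flange (beyond web): d = 5.75 cm → contributes +820.54 cm⁴
  bottom flange (beyond web): d = -5.75 cm → contributes +820.54 cm⁴
Total I = 1641.7 cm⁴.

I_yy ≈ 1640 cm⁴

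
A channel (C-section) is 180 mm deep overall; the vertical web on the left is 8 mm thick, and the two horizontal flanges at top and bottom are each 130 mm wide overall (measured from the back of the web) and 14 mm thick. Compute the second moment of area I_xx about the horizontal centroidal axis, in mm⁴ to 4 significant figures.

Break the section into simple shapes (no overlaps), measuring from the bottom-left corner of the bounding box.
Web: 8 × 180, A = 1 440 mm², y = 90 mm, Ī = 3 888 000 mm⁴.
Top flange (beyond web): 122 × 14, A = 1 708 mm², y = 173 mm, Ī = 27897.3 mm⁴.
Bottom flange (beyond web): 122 × 14, A = 1 708 mm², y = 7 mm, Ī = 27897.3 mm⁴.
By symmetry the centroid is at mid-height, ȳ = 90 mm.
Transfer each piece to the horizontal centroidal axis using Ī + A·d² with d = y − 90:
  web: d = 0 mm → contributes +3 888 000 mm⁴
  top flange (beyond web): d = 83 mm → contributes +11 794 309 mm⁴
  bottom flange (beyond web): d = -83 mm → contributes +11 794 309 mm⁴
Total I = 27 476 619 mm⁴.

I_xx ≈ 2.748 × 10⁷ mm⁴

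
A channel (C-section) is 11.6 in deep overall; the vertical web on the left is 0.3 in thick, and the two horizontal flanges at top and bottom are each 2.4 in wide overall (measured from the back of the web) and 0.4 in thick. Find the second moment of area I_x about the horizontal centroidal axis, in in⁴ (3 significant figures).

Decompose the section into non-overlapping parts with the origin at the bottom-left of its bounding rectangle.
Web: 0.3 × 11.6, A = 3.48 in², y = 5.8 in, Ī = 39.022 in⁴.
Top flange (beyond web): 2.1 × 0.4, A = 0.84 in², y = 11.4 in, Ī = 0.0112 in⁴.
Bottom flange (beyond web): 2.1 × 0.4, A = 0.84 in², y = 0.2 in, Ī = 0.0112 in⁴.
By symmetry the centroid is at mid-height, ȳ = 5.8 in.
Transfer each piece to the horizontal centroidal axis using Ī + A·d² with d = y − 5.8:
  web: d = 0 in → contributes +39.022 in⁴
  top flange (beyond web): d = 5.6 in → contributes +26.354 in⁴
  bottom flange (beyond web): d = -5.6 in → contributes +26.354 in⁴
Total I = 91.73 in⁴.

I_x ≈ 91.7 in⁴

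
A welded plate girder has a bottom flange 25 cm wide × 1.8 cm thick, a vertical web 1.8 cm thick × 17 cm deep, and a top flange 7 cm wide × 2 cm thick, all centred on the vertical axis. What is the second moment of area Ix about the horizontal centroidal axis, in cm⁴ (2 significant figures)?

Ix ≈ 5100 cm⁴

Split into non-overlapping primitives; take the origin at the lower-left of the bounding box.
Bottom plate: 25 × 1.8, A = 45 cm², y = 0.9 cm, Ī = 12.15 cm⁴.
Web plate: 1.8 × 17, A = 30.6 cm², y = 10.3 cm, Ī = 737 cm⁴.
Top plate: 7 × 2, A = 14 cm², y = 19.8 cm, Ī = 4.667 cm⁴.
Centroid: ȳ = ΣA·y / ΣA = 7.063 cm.
Transfer each piece to the horizontal centroidal axis using Ī + A·d² with d = y − 7.063:
  bottom plate: d = -6.163 cm → contributes +1 722 cm⁴
  web plate: d = 3.237 cm → contributes +1 058 cm⁴
  top plate: d = 12.74 cm → contributes +2 276 cm⁴
Total I = 5 055 cm⁴.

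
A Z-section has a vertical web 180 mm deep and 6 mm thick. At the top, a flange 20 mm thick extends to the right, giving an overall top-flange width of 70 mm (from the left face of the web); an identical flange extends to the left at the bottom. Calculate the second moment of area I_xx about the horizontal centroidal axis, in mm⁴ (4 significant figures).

I_xx ≈ 1.939 × 10⁷ mm⁴

Break the section into simple shapes (no overlaps), measuring from the bottom-left corner of the bounding box.
Web: 6 × 180, A = 1 080 mm², y = 90 mm, Ī = 2 916 000 mm⁴.
Top flange (beyond web): 64 × 20, A = 1 280 mm², y = 170 mm, Ī = 42666.7 mm⁴.
Bottom flange (beyond web): 64 × 20, A = 1 280 mm², y = 10 mm, Ī = 42666.7 mm⁴.
Centroid: ȳ = ΣA·y / ΣA = 90 mm.
Transfer each piece to the horizontal centroidal axis using Ī + A·d² with d = y − 90:
  web: d = 0 mm → contributes +2 916 000 mm⁴
  top flange (beyond web): d = 80 mm → contributes +8 234 667 mm⁴
  bottom flange (beyond web): d = -80 mm → contributes +8 234 667 mm⁴
Total I = 19 385 333 mm⁴.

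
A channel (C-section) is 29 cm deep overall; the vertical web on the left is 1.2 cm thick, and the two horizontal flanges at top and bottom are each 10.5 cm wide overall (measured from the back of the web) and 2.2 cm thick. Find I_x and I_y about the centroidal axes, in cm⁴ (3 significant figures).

Decompose the section into non-overlapping parts with the origin at the bottom-left of its bounding rectangle.
Web: 1.2 × 29, A = 34.8 cm², y = 14.5 cm, Ī = 2438.9 cm⁴.
Top flange (beyond web): 9.3 × 2.2, A = 20.46 cm², y = 27.9 cm, Ī = 8.2522 cm⁴.
Bottom flange (beyond web): 9.3 × 2.2, A = 20.46 cm², y = 1.1 cm, Ī = 8.2522 cm⁴.
By symmetry the centroid is at mid-height, ȳ = 14.5 cm.
Transfer each piece to the centroidal x-axis using Ī + A·d² with d = y − 14.5:
  web: d = 0 cm → contributes +2438.9 cm⁴
  top flange (beyond web): d = 13.4 cm → contributes +3 682 cm⁴
  bottom flange (beyond web): d = -13.4 cm → contributes +3 682 cm⁴
Total I = 9 803 cm⁴.
For the y-axis: x̄ = 3.4372 cm.
Repeating about the centroidal y-axis gives I_y = 817.46 cm⁴.

I_x ≈ 9800 cm⁴, I_y ≈ 817 cm⁴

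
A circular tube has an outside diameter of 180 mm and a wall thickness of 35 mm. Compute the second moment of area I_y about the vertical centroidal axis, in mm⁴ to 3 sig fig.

Decompose the section into non-overlapping parts with the origin at the bottom-left of its bounding rectangle.
Outer circle: ⌀180, A = 25 447 mm², x = 90 mm, Ī = 51 529 974 mm⁴.
Bore (subtracted): ⌀110, A = 9503.3 mm², x = 90 mm, Ī = 7 186 884 mm⁴.
By symmetry the centroid is at mid-width, x̄ = 90 mm.
All pieces are centred on the vertical centroidal axis, so I = ΣĪ (holes subtracted) = 44 343 089 mm⁴.

I_y ≈ 4.43 × 10⁷ mm⁴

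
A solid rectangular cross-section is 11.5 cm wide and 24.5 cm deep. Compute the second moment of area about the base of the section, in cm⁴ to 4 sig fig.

The section: 11.5 × 24.5, A = 281.75 cm², y = 12.25 cm, Ī = 14093.4 cm⁴.
Transfer it to the base of the section using Ī + A·d² with d = y − 0:
  the section: d = 12.25 cm → contributes +56373.5 cm⁴
Total I = 56373.5 cm⁴.

I_base ≈ 5.637 × 10⁴ cm⁴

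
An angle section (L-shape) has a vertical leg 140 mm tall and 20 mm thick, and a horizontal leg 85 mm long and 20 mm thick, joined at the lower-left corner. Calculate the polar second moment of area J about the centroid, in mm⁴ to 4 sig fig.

Decompose the section into non-overlapping parts with the origin at the bottom-left of its bounding rectangle.
Vertical leg: 20 × 140, A = 2 800 mm², y = 70 mm, Ī = 4 573 333 mm⁴.
Horizontal leg (remainder): 65 × 20, A = 1 300 mm², y = 10 mm, Ī = 43333.3 mm⁴.
Centroid: ȳ = ΣA·y / ΣA = 50.9756 mm.
Transfer each piece to the centroidal x-axis using Ī + A·d² with d = y − 50.9756:
  vertical leg: d = 19.0244 mm → contributes +5 586 730 mm⁴
  horizontal leg (remainder): d = -40.9756 mm → contributes +2 226 034 mm⁴
Total I = 7 812 764 mm⁴.
For the y-axis: x̄ = 23.4756 mm.
Repeating about the centroidal y-axis gives I_y = 2 154 639 mm⁴.
Polar second moment: J = I_x + I_y = 9 967 403 mm⁴.

J ≈ 9.967 × 10⁶ mm⁴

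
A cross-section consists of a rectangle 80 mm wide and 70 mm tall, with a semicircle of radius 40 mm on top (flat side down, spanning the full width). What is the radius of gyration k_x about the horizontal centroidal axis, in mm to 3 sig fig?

k_x ≈ 29.9 mm

Decompose the section into non-overlapping parts with the origin at the bottom-left of its bounding rectangle.
Rectangular body: 80 × 70, A = 5 600 mm², y = 35 mm, Ī = 2 286 667 mm⁴.
Semicircular cap: semicircle r = 40, A = 2513.3 mm², y = 86.977 mm, Ī = 280 978 mm⁴.
Centroid: ȳ = ΣA·y / ΣA = 51.101 mm.
Transfer each piece to the horizontal centroidal axis using Ī + A·d² with d = y − 51.101:
  rectangular body: d = -16.101 mm → contributes +3 738 410 mm⁴
  semicircular cap: d = 35.876 mm → contributes +3 515 709 mm⁴
Total I = 7 254 119 mm⁴.
Radius of gyration: k = √(I/A) = √(7 254 119 / 8113.3) = 29.902 mm.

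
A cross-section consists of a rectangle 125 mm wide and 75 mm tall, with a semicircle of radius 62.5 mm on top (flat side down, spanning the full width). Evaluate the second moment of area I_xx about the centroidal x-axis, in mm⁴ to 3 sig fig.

Decompose the section into non-overlapping parts with the origin at the bottom-left of its bounding rectangle.
Rectangular body: 125 × 75, A = 9 375 mm², y = 37.5 mm, Ī = 4 394 531 mm⁴.
Semicircular cap: semicircle r = 62.5, A = 6135.9 mm², y = 101.53 mm, Ī = 1 674 758 mm⁴.
Centroid: ȳ = ΣA·y / ΣA = 62.828 mm.
Transfer each piece to the centroidal x-axis using Ī + A·d² with d = y − 62.828:
  rectangular body: d = -25.328 mm → contributes +10 408 569 mm⁴
  semicircular cap: d = 38.698 mm → contributes +10 863 531 mm⁴
Total I = 21 272 100 mm⁴.

I_xx ≈ 2.13 × 10⁷ mm⁴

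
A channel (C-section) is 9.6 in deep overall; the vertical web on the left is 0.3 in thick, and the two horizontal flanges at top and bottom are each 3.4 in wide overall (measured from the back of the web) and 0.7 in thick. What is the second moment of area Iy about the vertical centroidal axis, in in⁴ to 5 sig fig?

Decompose the section into non-overlapping parts with the origin at the bottom-left of its bounding rectangle.
Web: 0.3 × 9.6, A = 2.88 in², x = 0.15 in, Ī = 0.0216 in⁴.
Top flange (beyond web): 3.1 × 0.7, A = 2.17 in², x = 1.85 in, Ī = 1.737808 in⁴.
Bottom flange (beyond web): 3.1 × 0.7, A = 2.17 in², x = 1.85 in, Ī = 1.737808 in⁴.
Centroid: x̄ = ΣA·x / ΣA = 1.171884 in.
Transfer each piece to the vertical centroidal axis using Ī + A·d² with d = x − 1.171884:
  web: d = -1.021884 in → contributes +3.029029 in⁴
  top flange (beyond web): d = 0.6781163 in → contributes +2.735665 in⁴
  bottom flange (beyond web): d = 0.6781163 in → contributes +2.735665 in⁴
Total I = 8.500359 in⁴.

Iy ≈ 8.5004 in⁴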